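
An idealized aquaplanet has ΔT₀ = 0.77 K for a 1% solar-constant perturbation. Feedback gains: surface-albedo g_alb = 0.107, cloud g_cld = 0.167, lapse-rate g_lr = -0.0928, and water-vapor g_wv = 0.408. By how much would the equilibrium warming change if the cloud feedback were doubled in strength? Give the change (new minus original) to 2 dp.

Original: g = 0.5892, ΔT = 0.77/(1−0.5892) = 1.8744 K.
With doubled cloud: g' = 0.7562, ΔT' = 0.77/(1−0.7562) = 3.1583 K.
Change = 3.1583 − 1.8744 = 1.28 K.

1.28 K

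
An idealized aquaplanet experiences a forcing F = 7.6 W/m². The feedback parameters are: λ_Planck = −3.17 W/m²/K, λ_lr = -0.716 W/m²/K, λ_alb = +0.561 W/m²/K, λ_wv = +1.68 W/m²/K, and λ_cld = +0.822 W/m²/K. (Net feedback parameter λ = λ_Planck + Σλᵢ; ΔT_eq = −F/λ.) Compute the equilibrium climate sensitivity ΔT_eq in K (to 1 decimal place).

9.2 K

Net feedback parameter λ = (−3.17) + (-0.716) + (+0.561) + (+1.68) + (+0.822) = -0.823 W/m²/K.
ΔT = −F/λ = −7.6/(-0.823) = 9.2 K.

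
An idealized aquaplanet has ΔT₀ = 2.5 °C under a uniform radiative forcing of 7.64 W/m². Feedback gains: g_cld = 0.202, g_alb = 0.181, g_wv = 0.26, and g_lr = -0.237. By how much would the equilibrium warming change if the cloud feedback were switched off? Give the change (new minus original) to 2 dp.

-1.07 °C

Original: g = 0.406, ΔT = 2.5/(1−0.406) = 4.2088 °C.
Without cloud: g' = 0.204, ΔT' = 2.5/(1−0.204) = 3.1407 °C.
Change = 3.1407 − 4.2088 = -1.07 °C.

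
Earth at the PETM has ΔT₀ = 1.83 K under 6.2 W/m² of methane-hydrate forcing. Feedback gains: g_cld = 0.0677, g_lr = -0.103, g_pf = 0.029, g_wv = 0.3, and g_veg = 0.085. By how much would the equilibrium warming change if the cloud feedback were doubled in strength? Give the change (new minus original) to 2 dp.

Original: g = 0.3787, ΔT = 1.83/(1−0.3787) = 2.9454 K.
With doubled cloud: g' = 0.4464, ΔT' = 1.83/(1−0.4464) = 3.3056 K.
Change = 3.3056 − 2.9454 = 0.36 K.

0.36 K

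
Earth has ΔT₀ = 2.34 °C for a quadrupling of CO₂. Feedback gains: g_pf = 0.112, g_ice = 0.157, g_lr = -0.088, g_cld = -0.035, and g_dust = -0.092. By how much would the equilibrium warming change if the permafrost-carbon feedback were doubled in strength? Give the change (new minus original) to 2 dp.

Original: g = 0.054, ΔT = 2.34/(1−0.054) = 2.4736 °C.
With doubled permafrost-carbon: g' = 0.166, ΔT' = 2.34/(1−0.166) = 2.8058 °C.
Change = 2.8058 − 2.4736 = 0.33 °C.

0.33 °C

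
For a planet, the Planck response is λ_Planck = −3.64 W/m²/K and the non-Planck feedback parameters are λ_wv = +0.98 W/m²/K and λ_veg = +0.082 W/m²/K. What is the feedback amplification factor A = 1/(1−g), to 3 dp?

1.412

Convert to gains: g_wv = 0.98/3.64 = 0.2692; g_veg = 0.082/3.64 = 0.02253.
Total gain g = 0.29173.
A = 1/(1 − 0.29173) = 1.412.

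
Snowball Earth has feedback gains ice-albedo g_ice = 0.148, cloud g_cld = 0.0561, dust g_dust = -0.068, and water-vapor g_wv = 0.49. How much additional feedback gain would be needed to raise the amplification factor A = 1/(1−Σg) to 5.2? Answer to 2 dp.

Current total gain = 0.6261.
Target gain for A = 5.2: g* = 1 − 1/5.2 = 0.8077.
Additional gain needed = 0.8077 − 0.6261 = 0.18.

0.18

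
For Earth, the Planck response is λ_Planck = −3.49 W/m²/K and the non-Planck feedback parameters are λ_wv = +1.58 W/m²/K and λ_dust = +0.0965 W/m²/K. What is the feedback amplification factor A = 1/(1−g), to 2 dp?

Convert to gains: g_wv = 1.58/3.49 = 0.4527; g_dust = 0.0965/3.49 = 0.02765.
Total gain g = 0.48035.
A = 1/(1 − 0.48035) = 1.92.

1.92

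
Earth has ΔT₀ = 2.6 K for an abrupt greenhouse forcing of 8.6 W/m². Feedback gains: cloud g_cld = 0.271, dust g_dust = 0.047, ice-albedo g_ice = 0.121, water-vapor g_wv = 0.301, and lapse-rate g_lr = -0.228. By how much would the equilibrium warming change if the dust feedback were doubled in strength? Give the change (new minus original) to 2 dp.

Original: g = 0.512, ΔT = 2.6/(1−0.512) = 5.3279 K.
With doubled dust: g' = 0.559, ΔT' = 2.6/(1−0.559) = 5.8957 K.
Change = 5.8957 − 5.3279 = 0.57 K.

0.57 K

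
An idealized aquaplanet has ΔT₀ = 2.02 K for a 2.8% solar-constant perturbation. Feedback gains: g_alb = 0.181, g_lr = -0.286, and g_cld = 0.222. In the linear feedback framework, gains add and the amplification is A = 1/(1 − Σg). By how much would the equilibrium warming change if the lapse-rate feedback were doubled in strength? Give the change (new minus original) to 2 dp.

Original: g = 0.117, ΔT = 2.02/(1−0.117) = 2.2877 K.
With doubled lapse-rate: g' = -0.169, ΔT' = 2.02/(1+0.169) = 1.7280 K.
Change = 1.7280 − 2.2877 = -0.56 K.

-0.56 K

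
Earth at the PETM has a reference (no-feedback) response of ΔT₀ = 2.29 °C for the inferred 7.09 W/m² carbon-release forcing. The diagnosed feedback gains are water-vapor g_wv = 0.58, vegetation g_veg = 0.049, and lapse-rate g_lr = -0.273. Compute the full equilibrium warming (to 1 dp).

Total gain g = 0.58 + 0.049 − 0.273 = 0.356.
Amplification A = 1/(1 − 0.356) = 1.553.
ΔT = 2.29 × 1.553 = 3.6 °C.

3.6 °C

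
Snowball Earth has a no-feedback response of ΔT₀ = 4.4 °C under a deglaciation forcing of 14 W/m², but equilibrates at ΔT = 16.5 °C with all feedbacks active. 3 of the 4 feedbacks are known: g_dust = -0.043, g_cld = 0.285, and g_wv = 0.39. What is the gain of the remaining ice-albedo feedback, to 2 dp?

0.10

Amplification A = ΔT/ΔT₀ = 16.5/4.4 = 3.75.
Total gain g = 1 − 1/A = 1 − 1/3.75 = 0.7333.
Known gains sum to -0.043 + 0.285 + 0.39 = 0.632.
g_ice = 0.7333 − 0.632 = 0.10.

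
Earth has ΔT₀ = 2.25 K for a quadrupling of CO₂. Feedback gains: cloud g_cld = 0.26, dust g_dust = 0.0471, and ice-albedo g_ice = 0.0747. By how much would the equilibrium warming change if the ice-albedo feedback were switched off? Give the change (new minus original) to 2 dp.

-0.39 K

Original: g = 0.3818, ΔT = 2.25/(1−0.3818) = 3.6396 K.
Without ice-albedo: g' = 0.3071, ΔT' = 2.25/(1−0.3071) = 3.2472 K.
Change = 3.2472 − 3.6396 = -0.39 K.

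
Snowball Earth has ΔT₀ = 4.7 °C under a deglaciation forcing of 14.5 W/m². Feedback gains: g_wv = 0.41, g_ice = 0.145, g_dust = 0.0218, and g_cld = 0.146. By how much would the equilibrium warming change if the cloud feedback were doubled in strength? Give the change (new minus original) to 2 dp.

18.87 °C

Original: g = 0.7228, ΔT = 4.7/(1−0.7228) = 16.9553 °C.
With doubled cloud: g' = 0.8688, ΔT' = 4.7/(1−0.8688) = 35.8232 °C.
Change = 35.8232 − 16.9553 = 18.87 °C.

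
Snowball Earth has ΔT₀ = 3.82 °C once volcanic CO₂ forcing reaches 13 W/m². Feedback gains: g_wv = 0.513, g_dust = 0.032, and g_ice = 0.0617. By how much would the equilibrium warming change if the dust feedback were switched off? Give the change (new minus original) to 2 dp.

Original: g = 0.6067, ΔT = 3.82/(1−0.6067) = 9.7127 °C.
Without dust: g' = 0.5747, ΔT' = 3.82/(1−0.5747) = 8.9819 °C.
Change = 8.9819 − 9.7127 = -0.73 °C.

-0.73 °C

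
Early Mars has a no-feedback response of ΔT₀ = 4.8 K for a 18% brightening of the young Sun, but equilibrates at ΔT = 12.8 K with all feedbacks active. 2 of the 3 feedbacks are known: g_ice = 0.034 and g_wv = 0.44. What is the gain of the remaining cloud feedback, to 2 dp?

0.15

Amplification A = ΔT/ΔT₀ = 12.8/4.8 = 2.667.
Total gain g = 1 − 1/A = 1 − 1/2.667 = 0.625.
Known gains sum to 0.034 + 0.44 = 0.474.
g_cld = 0.625 − 0.474 = 0.15.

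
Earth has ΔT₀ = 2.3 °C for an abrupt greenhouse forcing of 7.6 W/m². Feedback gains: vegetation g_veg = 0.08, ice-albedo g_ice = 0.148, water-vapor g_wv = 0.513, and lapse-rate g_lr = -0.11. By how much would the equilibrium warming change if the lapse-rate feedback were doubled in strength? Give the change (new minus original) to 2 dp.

-1.43 °C

Original: g = 0.631, ΔT = 2.3/(1−0.631) = 6.2331 °C.
With doubled lapse-rate: g' = 0.521, ΔT' = 2.3/(1−0.521) = 4.8017 °C.
Change = 4.8017 − 6.2331 = -1.43 °C.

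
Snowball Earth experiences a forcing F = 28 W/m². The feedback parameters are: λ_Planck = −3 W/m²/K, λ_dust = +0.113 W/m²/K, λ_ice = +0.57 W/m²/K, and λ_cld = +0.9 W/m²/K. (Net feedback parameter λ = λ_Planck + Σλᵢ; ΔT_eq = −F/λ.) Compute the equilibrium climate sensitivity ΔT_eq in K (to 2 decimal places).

19.76 K

Net feedback parameter λ = (−3) + (+0.113) + (+0.57) + (+0.9) = -1.417 W/m²/K.
ΔT = −F/λ = −28/(-1.417) = 19.76 K.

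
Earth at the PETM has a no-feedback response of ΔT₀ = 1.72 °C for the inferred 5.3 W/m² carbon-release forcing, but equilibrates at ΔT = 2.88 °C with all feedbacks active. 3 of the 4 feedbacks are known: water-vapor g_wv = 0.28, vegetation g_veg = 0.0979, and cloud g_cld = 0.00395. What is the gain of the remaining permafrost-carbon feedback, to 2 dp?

0.02

Amplification A = ΔT/ΔT₀ = 2.88/1.72 = 1.674.
Total gain g = 1 − 1/A = 1 − 1/1.674 = 0.4026.
Known gains sum to 0.28 + 0.0979 + 0.00395 = 0.38185.
g_pf = 0.4026 − 0.38185 = 0.02.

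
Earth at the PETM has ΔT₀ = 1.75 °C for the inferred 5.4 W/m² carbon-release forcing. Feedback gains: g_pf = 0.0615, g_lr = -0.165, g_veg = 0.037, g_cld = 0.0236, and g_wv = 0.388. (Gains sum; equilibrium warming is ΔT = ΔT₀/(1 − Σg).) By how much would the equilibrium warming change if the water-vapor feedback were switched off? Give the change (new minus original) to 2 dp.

-0.99 °C

Original: g = 0.3451, ΔT = 1.75/(1−0.3451) = 2.6722 °C.
Without water-vapor: g' = -0.0429, ΔT' = 1.75/(1+0.0429) = 1.6780 °C.
Change = 1.6780 − 2.6722 = -0.99 °C.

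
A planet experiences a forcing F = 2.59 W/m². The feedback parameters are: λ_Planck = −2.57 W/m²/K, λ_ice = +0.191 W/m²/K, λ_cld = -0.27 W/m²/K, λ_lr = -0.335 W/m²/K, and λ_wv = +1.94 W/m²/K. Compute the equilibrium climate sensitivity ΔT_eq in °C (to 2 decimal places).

Net feedback parameter λ = (−2.57) + (+0.191) + (-0.27) + (-0.335) + (+1.94) = -1.044 W/m²/K.
ΔT = −F/λ = −2.59/(-1.044) = 2.48 °C.

2.48 °C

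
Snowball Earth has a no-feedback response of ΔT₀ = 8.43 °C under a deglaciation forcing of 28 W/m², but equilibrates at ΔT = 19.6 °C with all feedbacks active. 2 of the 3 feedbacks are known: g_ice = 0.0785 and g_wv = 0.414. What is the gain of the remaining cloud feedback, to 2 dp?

0.08

Amplification A = ΔT/ΔT₀ = 19.6/8.43 = 2.325.
Total gain g = 1 − 1/A = 1 − 1/2.325 = 0.5699.
Known gains sum to 0.0785 + 0.414 = 0.4925.
g_cld = 0.5699 − 0.4925 = 0.08.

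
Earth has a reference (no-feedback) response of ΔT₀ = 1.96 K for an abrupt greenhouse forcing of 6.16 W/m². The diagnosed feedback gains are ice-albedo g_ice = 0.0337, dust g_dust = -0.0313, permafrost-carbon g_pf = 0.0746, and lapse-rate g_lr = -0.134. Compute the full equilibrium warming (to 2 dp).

Total gain g = 0.0337 − 0.0313 + 0.0746 − 0.134 = -0.057.
Amplification A = 1/(1 + 0.057) = 0.9461.
ΔT = 1.96 × 0.9461 = 1.85 K.

1.85 K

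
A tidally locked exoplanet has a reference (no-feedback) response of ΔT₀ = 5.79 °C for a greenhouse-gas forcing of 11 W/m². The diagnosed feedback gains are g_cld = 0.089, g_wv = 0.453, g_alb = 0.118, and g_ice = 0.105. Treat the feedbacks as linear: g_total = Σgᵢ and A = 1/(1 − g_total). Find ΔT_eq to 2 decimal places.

24.64 °C

Total gain g = 0.089 + 0.453 + 0.118 + 0.105 = 0.765.
Amplification A = 1/(1 − 0.765) = 4.255.
ΔT = 5.79 × 4.255 = 24.64 °C.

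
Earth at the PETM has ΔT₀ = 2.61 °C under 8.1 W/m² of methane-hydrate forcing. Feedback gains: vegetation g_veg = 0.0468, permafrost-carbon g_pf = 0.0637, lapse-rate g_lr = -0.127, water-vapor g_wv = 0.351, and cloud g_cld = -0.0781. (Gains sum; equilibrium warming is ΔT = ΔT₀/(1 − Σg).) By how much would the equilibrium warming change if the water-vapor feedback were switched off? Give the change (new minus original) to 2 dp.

-1.13 °C

Original: g = 0.2564, ΔT = 2.61/(1−0.2564) = 3.5100 °C.
Without water-vapor: g' = -0.0946, ΔT' = 2.61/(1+0.0946) = 2.3844 °C.
Change = 2.3844 − 3.5100 = -1.13 °C.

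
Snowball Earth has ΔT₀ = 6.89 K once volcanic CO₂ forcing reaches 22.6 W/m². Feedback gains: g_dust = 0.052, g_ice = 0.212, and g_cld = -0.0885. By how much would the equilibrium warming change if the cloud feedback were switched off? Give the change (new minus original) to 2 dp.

Original: g = 0.1755, ΔT = 6.89/(1−0.1755) = 8.3566 K.
Without cloud: g' = 0.264, ΔT' = 6.89/(1−0.264) = 9.3614 K.
Change = 9.3614 − 8.3566 = 1.00 K.

1.00 K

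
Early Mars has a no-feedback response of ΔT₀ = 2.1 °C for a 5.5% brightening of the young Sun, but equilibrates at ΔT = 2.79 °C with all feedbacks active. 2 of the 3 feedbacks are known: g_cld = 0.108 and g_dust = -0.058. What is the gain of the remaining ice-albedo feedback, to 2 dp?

0.20

Amplification A = ΔT/ΔT₀ = 2.79/2.1 = 1.329.
Total gain g = 1 − 1/A = 1 − 1/1.329 = 0.2476.
Known gains sum to 0.108 − 0.058 = 0.05.
g_ice = 0.2476 − 0.05 = 0.20.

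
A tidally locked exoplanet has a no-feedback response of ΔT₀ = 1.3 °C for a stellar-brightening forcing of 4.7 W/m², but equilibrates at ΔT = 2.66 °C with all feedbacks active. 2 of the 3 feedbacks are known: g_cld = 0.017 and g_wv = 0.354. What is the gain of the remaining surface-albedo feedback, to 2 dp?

Amplification A = ΔT/ΔT₀ = 2.66/1.3 = 2.046.
Total gain g = 1 − 1/A = 1 − 1/2.046 = 0.5112.
Known gains sum to 0.017 + 0.354 = 0.371.
g_alb = 0.5112 − 0.371 = 0.14.

0.14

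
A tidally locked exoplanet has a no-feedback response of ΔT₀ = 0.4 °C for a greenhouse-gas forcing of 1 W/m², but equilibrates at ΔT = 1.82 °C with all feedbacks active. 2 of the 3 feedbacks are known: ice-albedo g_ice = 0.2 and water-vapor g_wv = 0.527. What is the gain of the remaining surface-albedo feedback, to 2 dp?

0.05

Amplification A = ΔT/ΔT₀ = 1.82/0.4 = 4.55.
Total gain g = 1 − 1/A = 1 − 1/4.55 = 0.7802.
Known gains sum to 0.2 + 0.527 = 0.727.
g_alb = 0.7802 − 0.727 = 0.05.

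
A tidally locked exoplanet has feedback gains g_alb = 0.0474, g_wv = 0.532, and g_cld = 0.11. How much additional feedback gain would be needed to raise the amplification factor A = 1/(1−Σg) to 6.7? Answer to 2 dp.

0.16

Current total gain = 0.6894.
Target gain for A = 6.7: g* = 1 − 1/6.7 = 0.8507.
Additional gain needed = 0.8507 − 0.6894 = 0.16.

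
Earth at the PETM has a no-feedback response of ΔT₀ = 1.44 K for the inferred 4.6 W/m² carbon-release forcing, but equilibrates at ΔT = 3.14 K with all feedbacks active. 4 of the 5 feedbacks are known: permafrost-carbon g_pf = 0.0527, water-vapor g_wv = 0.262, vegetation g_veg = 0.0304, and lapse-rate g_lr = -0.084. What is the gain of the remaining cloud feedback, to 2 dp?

0.28

Amplification A = ΔT/ΔT₀ = 3.14/1.44 = 2.181.
Total gain g = 1 − 1/A = 1 − 1/2.181 = 0.5415.
Known gains sum to 0.0527 + 0.262 + 0.0304 − 0.084 = 0.2611.
g_cld = 0.5415 − 0.2611 = 0.28.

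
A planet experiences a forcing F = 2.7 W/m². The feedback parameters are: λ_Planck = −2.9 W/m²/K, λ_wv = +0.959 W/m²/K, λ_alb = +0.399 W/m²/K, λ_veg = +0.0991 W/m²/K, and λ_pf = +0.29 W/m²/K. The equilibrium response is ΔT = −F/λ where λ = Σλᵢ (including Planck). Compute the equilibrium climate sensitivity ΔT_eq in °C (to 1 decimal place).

2.3 °C

Net feedback parameter λ = (−2.9) + (+0.959) + (+0.399) + (+0.0991) + (+0.29) = -1.1529 W/m²/K.
ΔT = −F/λ = −2.7/(-1.1529) = 2.3 °C.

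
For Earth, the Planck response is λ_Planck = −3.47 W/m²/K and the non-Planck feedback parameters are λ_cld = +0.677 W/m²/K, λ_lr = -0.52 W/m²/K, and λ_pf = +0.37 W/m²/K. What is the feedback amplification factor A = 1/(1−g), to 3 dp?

Convert to gains: g_cld = 0.677/3.47 = 0.1951; g_lr = -0.52/3.47 = -0.1499; g_pf = 0.37/3.47 = 0.1066.
Total gain g = 0.1518.
A = 1/(1 − 0.1518) = 1.179.

1.179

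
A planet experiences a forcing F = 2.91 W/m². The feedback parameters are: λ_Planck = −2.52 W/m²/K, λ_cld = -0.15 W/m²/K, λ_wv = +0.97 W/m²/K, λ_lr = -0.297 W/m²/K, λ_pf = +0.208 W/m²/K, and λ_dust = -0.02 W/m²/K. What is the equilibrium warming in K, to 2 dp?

1.61 K

Net feedback parameter λ = (−2.52) + (-0.15) + (+0.97) + (-0.297) + (+0.208) + (-0.02) = -1.809 W/m²/K.
ΔT = −F/λ = −2.91/(-1.809) = 1.61 K.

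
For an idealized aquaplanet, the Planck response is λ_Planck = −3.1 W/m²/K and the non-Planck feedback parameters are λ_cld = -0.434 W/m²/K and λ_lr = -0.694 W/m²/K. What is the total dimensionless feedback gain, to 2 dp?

-0.36

Convert to gains: g_cld = -0.434/3.1 = -0.14; g_lr = -0.694/3.1 = -0.2239.
Total gain g = -0.3639.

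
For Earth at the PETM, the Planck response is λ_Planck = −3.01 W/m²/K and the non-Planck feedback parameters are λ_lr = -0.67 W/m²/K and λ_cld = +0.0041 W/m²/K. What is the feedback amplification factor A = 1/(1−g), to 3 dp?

Convert to gains: g_lr = -0.67/3.01 = -0.2226; g_cld = 0.0041/3.01 = 0.001362.
Total gain g = -0.221238.
A = 1/(1 + 0.221238) = 0.819.

0.819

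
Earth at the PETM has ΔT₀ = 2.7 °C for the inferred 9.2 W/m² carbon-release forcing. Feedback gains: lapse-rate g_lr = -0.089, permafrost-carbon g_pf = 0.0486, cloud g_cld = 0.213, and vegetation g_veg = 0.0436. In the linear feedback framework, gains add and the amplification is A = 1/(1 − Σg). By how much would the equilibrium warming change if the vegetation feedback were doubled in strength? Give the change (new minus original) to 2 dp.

Original: g = 0.2162, ΔT = 2.7/(1−0.2162) = 3.4448 °C.
With doubled vegetation: g' = 0.2598, ΔT' = 2.7/(1−0.2598) = 3.6477 °C.
Change = 3.6477 − 3.4448 = 0.20 °C.

0.20 °C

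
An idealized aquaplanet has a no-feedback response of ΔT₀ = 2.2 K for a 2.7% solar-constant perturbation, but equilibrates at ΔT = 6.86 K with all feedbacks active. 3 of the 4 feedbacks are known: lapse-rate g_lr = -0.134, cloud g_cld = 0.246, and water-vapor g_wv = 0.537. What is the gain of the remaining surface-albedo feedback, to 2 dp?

0.03

Amplification A = ΔT/ΔT₀ = 6.86/2.2 = 3.118.
Total gain g = 1 − 1/A = 1 − 1/3.118 = 0.6793.
Known gains sum to -0.134 + 0.246 + 0.537 = 0.649.
g_alb = 0.6793 − 0.649 = 0.03.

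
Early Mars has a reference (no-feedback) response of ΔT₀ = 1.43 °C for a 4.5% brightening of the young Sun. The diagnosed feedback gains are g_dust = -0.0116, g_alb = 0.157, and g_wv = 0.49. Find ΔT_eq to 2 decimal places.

3.92 °C

Total gain g = -0.0116 + 0.157 + 0.49 = 0.6354.
Amplification A = 1/(1 − 0.6354) = 2.743.
ΔT = 1.43 × 2.743 = 3.92 °C.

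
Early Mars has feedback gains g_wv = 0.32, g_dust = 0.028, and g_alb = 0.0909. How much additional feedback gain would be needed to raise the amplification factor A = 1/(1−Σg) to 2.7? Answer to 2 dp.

Current total gain = 0.4389.
Target gain for A = 2.7: g* = 1 − 1/2.7 = 0.6296.
Additional gain needed = 0.6296 − 0.4389 = 0.19.

0.19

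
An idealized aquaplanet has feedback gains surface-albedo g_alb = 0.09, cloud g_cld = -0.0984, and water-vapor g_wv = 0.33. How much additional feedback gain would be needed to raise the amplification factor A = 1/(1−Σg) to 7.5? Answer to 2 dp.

0.55

Current total gain = 0.3216.
Target gain for A = 7.5: g* = 1 − 1/7.5 = 0.8667.
Additional gain needed = 0.8667 − 0.3216 = 0.55.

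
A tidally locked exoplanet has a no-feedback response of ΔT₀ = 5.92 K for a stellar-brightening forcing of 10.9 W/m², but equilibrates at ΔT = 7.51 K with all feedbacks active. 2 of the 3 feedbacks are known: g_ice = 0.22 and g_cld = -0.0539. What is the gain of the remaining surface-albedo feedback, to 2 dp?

Amplification A = ΔT/ΔT₀ = 7.51/5.92 = 1.269.
Total gain g = 1 − 1/A = 1 − 1/1.269 = 0.212.
Known gains sum to 0.22 − 0.0539 = 0.1661.
g_alb = 0.212 − 0.1661 = 0.05.

0.05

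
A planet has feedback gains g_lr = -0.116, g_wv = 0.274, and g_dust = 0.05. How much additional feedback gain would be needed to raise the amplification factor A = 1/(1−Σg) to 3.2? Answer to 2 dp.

Current total gain = 0.208.
Target gain for A = 3.2: g* = 1 − 1/3.2 = 0.6875.
Additional gain needed = 0.6875 − 0.208 = 0.48.

0.48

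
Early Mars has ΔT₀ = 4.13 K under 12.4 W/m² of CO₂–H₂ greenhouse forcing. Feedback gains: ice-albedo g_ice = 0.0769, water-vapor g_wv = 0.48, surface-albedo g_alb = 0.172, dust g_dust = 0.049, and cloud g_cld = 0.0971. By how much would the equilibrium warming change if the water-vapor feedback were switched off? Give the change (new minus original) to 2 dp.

-26.21 K

Original: g = 0.875, ΔT = 4.13/(1−0.875) = 33.0400 K.
Without water-vapor: g' = 0.395, ΔT' = 4.13/(1−0.395) = 6.8264 K.
Change = 6.8264 − 33.0400 = -26.21 K.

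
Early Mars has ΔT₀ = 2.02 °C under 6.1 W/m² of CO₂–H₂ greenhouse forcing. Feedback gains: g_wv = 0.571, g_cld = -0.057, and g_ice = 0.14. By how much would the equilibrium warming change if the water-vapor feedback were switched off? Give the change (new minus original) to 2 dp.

-3.64 °C

Original: g = 0.654, ΔT = 2.02/(1−0.654) = 5.8382 °C.
Without water-vapor: g' = 0.083, ΔT' = 2.02/(1−0.083) = 2.2028 °C.
Change = 2.2028 − 5.8382 = -3.64 °C.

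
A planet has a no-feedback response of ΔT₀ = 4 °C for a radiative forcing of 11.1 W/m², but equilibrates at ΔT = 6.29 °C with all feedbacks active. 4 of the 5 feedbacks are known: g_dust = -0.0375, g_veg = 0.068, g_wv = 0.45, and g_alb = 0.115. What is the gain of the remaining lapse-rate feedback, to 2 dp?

-0.23

Amplification A = ΔT/ΔT₀ = 6.29/4 = 1.573.
Total gain g = 1 − 1/A = 1 − 1/1.573 = 0.3643.
Known gains sum to -0.0375 + 0.068 + 0.45 + 0.115 = 0.5955.
g_lr = 0.3643 − 0.5955 = -0.23.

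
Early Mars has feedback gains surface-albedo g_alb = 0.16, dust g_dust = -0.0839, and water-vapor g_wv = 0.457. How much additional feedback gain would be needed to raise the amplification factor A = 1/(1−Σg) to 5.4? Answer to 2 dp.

Current total gain = 0.5331.
Target gain for A = 5.4: g* = 1 − 1/5.4 = 0.8148.
Additional gain needed = 0.8148 − 0.5331 = 0.28.

0.28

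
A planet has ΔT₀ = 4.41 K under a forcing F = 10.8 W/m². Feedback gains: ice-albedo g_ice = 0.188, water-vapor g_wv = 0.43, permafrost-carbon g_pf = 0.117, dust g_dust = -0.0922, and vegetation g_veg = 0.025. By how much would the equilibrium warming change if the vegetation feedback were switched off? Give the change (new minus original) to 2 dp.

-0.93 K

Original: g = 0.6678, ΔT = 4.41/(1−0.6678) = 13.2751 K.
Without vegetation: g' = 0.6428, ΔT' = 4.41/(1−0.6428) = 12.3460 K.
Change = 12.3460 − 13.2751 = -0.93 K.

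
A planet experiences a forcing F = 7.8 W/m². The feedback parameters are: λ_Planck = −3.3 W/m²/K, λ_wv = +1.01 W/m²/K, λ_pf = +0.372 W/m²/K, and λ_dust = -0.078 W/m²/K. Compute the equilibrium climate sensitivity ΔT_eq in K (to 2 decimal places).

Net feedback parameter λ = (−3.3) + (+1.01) + (+0.372) + (-0.078) = -1.996 W/m²/K.
ΔT = −F/λ = −7.8/(-1.996) = 3.91 K.

3.91 K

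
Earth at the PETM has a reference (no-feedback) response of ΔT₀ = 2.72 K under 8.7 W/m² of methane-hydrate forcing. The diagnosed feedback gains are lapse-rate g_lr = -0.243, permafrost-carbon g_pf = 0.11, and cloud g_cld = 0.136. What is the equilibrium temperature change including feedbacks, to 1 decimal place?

2.7 K

Total gain g = -0.243 + 0.11 + 0.136 = 0.003.
Amplification A = 1/(1 − 0.003) = 1.003.
ΔT = 2.72 × 1.003 = 2.7 K.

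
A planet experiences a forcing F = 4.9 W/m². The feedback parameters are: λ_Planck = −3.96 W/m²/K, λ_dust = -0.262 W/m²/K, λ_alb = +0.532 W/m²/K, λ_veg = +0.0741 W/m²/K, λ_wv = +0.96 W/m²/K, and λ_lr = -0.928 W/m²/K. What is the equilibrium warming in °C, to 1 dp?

1.4 °C

Net feedback parameter λ = (−3.96) + (-0.262) + (+0.532) + (+0.0741) + (+0.96) + (-0.928) = -3.5839 W/m²/K.
ΔT = −F/λ = −4.9/(-3.5839) = 1.4 °C.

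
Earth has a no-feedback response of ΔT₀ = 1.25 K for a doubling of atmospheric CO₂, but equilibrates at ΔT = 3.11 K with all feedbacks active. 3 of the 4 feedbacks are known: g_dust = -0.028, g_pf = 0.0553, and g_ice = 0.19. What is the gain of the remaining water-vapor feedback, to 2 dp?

Amplification A = ΔT/ΔT₀ = 3.11/1.25 = 2.488.
Total gain g = 1 − 1/A = 1 − 1/2.488 = 0.5981.
Known gains sum to -0.028 + 0.0553 + 0.19 = 0.2173.
g_wv = 0.5981 − 0.2173 = 0.38.

0.38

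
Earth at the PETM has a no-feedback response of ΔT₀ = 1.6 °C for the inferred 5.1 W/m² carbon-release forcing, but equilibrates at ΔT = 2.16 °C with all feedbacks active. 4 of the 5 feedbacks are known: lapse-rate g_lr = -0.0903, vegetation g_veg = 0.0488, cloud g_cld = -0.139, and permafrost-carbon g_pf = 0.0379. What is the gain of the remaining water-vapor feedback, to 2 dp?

Amplification A = ΔT/ΔT₀ = 2.16/1.6 = 1.35.
Total gain g = 1 − 1/A = 1 − 1/1.35 = 0.2593.
Known gains sum to -0.0903 + 0.0488 − 0.139 + 0.0379 = -0.1426.
g_wv = 0.2593 + 0.1426 = 0.40.

0.40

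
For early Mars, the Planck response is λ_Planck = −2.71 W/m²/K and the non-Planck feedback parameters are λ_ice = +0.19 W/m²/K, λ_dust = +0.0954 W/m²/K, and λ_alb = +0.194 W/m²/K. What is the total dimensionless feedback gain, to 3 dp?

Convert to gains: g_ice = 0.19/2.71 = 0.07011; g_dust = 0.0954/2.71 = 0.0352; g_alb = 0.194/2.71 = 0.07159.
Total gain g = 0.1769.

0.177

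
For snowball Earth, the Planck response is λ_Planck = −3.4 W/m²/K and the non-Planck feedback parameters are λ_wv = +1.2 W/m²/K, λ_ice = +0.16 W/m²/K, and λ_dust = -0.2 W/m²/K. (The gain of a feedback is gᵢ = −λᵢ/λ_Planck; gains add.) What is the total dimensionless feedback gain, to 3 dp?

Convert to gains: g_wv = 1.2/3.4 = 0.3529; g_ice = 0.16/3.4 = 0.04706; g_dust = -0.2/3.4 = -0.05882.
Total gain g = 0.34114.

0.341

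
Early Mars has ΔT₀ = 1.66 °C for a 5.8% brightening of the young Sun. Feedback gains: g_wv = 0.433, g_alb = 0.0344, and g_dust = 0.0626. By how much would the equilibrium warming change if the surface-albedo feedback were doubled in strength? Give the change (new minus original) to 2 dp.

0.28 °C

Original: g = 0.53, ΔT = 1.66/(1−0.53) = 3.5319 °C.
With doubled surface-albedo: g' = 0.5644, ΔT' = 1.66/(1−0.5644) = 3.8108 °C.
Change = 3.8108 − 3.5319 = 0.28 °C.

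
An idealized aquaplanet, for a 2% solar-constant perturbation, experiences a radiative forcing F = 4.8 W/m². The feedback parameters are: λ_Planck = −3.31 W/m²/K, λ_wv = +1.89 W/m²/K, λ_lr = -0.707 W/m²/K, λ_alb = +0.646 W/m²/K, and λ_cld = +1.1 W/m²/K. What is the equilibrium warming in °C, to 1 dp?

12.6 °C

Net feedback parameter λ = (−3.31) + (+1.89) + (-0.707) + (+0.646) + (+1.1) = -0.381 W/m²/K.
ΔT = −F/λ = −4.8/(-0.381) = 12.6 °C.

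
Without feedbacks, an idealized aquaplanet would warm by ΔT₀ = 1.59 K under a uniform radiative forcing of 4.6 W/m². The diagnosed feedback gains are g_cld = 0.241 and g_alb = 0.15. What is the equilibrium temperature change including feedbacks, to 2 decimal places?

2.61 K

Total gain g = 0.241 + 0.15 = 0.391.
Amplification A = 1/(1 − 0.391) = 1.642.
ΔT = 1.59 × 1.642 = 2.61 K.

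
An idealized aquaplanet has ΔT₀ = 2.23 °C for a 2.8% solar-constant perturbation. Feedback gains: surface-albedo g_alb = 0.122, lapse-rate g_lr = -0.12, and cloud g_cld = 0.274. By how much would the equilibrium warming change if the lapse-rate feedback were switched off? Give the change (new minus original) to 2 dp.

Original: g = 0.276, ΔT = 2.23/(1−0.276) = 3.0801 °C.
Without lapse-rate: g' = 0.396, ΔT' = 2.23/(1−0.396) = 3.6921 °C.
Change = 3.6921 − 3.0801 = 0.61 °C.

0.61 °C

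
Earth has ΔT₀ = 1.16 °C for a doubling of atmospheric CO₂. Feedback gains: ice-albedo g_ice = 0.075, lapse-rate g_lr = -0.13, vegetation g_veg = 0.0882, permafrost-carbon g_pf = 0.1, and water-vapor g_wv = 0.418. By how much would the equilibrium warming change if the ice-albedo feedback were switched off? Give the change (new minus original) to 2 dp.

Original: g = 0.5512, ΔT = 1.16/(1−0.5512) = 2.5847 °C.
Without ice-albedo: g' = 0.4762, ΔT' = 1.16/(1−0.4762) = 2.2146 °C.
Change = 2.2146 − 2.5847 = -0.37 °C.

-0.37 °C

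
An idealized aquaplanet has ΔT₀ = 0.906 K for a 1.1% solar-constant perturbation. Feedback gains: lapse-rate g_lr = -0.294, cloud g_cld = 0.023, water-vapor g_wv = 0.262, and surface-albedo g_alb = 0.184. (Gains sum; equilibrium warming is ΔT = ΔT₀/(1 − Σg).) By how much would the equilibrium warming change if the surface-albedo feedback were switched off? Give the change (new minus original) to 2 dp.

Original: g = 0.175, ΔT = 0.906/(1−0.175) = 1.0982 K.
Without surface-albedo: g' = -0.009, ΔT' = 0.906/(1+0.009) = 0.8979 K.
Change = 0.8979 − 1.0982 = -0.20 K.

-0.20 K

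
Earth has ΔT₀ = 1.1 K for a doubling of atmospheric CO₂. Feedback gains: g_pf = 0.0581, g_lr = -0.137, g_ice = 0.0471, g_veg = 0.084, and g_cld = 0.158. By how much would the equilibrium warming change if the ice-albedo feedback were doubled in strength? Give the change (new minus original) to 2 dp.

Original: g = 0.2102, ΔT = 1.1/(1−0.2102) = 1.3928 K.
With doubled ice-albedo: g' = 0.2573, ΔT' = 1.1/(1−0.2573) = 1.4811 K.
Change = 1.4811 − 1.3928 = 0.09 K.

0.09 K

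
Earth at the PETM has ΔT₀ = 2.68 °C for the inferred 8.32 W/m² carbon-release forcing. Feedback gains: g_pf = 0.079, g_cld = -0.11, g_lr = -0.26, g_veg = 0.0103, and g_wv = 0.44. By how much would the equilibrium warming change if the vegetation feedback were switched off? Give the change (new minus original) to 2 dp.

-0.04 °C

Original: g = 0.1593, ΔT = 2.68/(1−0.1593) = 3.1878 °C.
Without vegetation: g' = 0.149, ΔT' = 2.68/(1−0.149) = 3.1492 °C.
Change = 3.1492 − 3.1878 = -0.04 °C.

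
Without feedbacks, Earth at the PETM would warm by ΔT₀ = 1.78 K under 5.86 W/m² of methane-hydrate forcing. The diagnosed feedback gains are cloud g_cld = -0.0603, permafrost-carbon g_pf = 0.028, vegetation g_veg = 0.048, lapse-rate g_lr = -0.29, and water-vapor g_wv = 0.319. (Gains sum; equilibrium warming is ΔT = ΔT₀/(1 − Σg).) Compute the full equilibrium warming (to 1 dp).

1.9 K

Total gain g = -0.0603 + 0.028 + 0.048 − 0.29 + 0.319 = 0.0447.
Amplification A = 1/(1 − 0.0447) = 1.047.
ΔT = 1.78 × 1.047 = 1.9 K.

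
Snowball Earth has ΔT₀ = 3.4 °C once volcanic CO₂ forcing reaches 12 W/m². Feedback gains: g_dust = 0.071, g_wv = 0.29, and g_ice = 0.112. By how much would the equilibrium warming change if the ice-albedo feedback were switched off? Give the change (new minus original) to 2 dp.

Original: g = 0.473, ΔT = 3.4/(1−0.473) = 6.4516 °C.
Without ice-albedo: g' = 0.361, ΔT' = 3.4/(1−0.361) = 5.3208 °C.
Change = 5.3208 − 6.4516 = -1.13 °C.

-1.13 °C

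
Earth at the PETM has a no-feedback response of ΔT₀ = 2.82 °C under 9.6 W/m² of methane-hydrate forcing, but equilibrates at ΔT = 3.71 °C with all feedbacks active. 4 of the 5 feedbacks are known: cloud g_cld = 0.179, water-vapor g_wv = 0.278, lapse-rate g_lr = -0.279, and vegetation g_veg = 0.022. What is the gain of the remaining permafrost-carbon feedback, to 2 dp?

0.04

Amplification A = ΔT/ΔT₀ = 3.71/2.82 = 1.316.
Total gain g = 1 − 1/A = 1 − 1/1.316 = 0.2401.
Known gains sum to 0.179 + 0.278 − 0.279 + 0.022 = 0.2.
g_pf = 0.2401 − 0.2 = 0.04.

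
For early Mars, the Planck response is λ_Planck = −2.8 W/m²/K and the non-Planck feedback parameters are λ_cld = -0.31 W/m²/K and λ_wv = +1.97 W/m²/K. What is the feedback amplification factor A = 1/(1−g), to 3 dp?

Convert to gains: g_cld = -0.31/2.8 = -0.1107; g_wv = 1.97/2.8 = 0.7036.
Total gain g = 0.5929.
A = 1/(1 − 0.5929) = 2.456.

2.456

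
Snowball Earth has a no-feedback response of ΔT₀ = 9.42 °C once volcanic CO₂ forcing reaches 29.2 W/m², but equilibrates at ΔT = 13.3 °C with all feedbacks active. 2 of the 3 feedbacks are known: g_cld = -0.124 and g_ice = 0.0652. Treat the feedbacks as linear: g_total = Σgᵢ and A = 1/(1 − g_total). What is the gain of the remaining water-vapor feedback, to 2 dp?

Amplification A = ΔT/ΔT₀ = 13.3/9.42 = 1.412.
Total gain g = 1 − 1/A = 1 − 1/1.412 = 0.2918.
Known gains sum to -0.124 + 0.0652 = -0.0588.
g_wv = 0.2918 + 0.0588 = 0.35.

0.35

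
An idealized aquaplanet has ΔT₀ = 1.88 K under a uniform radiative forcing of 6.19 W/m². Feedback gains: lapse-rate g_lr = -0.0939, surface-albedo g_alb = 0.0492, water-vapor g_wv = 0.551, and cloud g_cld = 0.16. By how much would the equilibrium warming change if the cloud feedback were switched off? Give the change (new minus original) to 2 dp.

-1.83 K

Original: g = 0.6663, ΔT = 1.88/(1−0.6663) = 5.6338 K.
Without cloud: g' = 0.5063, ΔT' = 1.88/(1−0.5063) = 3.8080 K.
Change = 3.8080 − 5.6338 = -1.83 K.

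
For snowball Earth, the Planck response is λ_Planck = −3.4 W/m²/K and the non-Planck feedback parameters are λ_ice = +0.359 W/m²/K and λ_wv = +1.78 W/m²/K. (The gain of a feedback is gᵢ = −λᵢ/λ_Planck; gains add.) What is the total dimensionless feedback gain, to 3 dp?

Convert to gains: g_ice = 0.359/3.4 = 0.1056; g_wv = 1.78/3.4 = 0.5235.
Total gain g = 0.6291.

0.629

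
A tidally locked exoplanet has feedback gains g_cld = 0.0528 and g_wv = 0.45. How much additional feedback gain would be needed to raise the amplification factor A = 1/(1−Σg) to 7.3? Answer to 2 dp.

Current total gain = 0.5028.
Target gain for A = 7.3: g* = 1 − 1/7.3 = 0.863.
Additional gain needed = 0.863 − 0.5028 = 0.36.

0.36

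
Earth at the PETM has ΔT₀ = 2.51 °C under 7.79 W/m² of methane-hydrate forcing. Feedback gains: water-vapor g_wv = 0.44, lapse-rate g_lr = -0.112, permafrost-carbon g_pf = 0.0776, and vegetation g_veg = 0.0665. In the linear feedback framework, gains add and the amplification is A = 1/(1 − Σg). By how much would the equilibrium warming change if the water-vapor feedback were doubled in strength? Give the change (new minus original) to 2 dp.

Original: g = 0.4721, ΔT = 2.51/(1−0.4721) = 4.7547 °C.
With doubled water-vapor: g' = 0.9121, ΔT' = 2.51/(1−0.9121) = 28.5552 °C.
Change = 28.5552 − 4.7547 = 23.80 °C.

23.80 °C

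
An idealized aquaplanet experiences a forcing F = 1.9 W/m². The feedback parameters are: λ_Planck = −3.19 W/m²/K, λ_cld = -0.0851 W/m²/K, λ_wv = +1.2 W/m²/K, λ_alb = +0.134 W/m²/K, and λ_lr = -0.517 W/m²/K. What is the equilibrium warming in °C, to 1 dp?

Net feedback parameter λ = (−3.19) + (-0.0851) + (+1.2) + (+0.134) + (-0.517) = -2.4581 W/m²/K.
ΔT = −F/λ = −1.9/(-2.4581) = 0.8 °C.

0.8 °C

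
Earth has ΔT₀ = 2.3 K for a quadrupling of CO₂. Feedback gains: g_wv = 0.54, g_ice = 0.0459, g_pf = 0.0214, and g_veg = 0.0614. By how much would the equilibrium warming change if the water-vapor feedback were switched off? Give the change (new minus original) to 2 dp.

Original: g = 0.6687, ΔT = 2.3/(1−0.6687) = 6.9423 K.
Without water-vapor: g' = 0.1287, ΔT' = 2.3/(1−0.1287) = 2.6397 K.
Change = 2.6397 − 6.9423 = -4.30 K.

-4.30 K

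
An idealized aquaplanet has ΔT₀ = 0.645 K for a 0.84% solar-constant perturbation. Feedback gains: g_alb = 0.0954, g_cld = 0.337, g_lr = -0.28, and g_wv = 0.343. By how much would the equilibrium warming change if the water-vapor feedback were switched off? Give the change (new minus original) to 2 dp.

Original: g = 0.4954, ΔT = 0.645/(1−0.4954) = 1.2782 K.
Without water-vapor: g' = 0.1524, ΔT' = 0.645/(1−0.1524) = 0.7610 K.
Change = 0.7610 − 1.2782 = -0.52 K.

-0.52 K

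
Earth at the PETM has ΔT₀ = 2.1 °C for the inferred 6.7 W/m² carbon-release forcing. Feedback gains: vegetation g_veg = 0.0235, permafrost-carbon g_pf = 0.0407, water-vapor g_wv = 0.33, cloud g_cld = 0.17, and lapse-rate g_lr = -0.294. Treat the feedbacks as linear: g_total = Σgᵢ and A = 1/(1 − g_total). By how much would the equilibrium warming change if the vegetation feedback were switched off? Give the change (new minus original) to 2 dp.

Original: g = 0.2702, ΔT = 2.1/(1−0.2702) = 2.8775 °C.
Without vegetation: g' = 0.2467, ΔT' = 2.1/(1−0.2467) = 2.7877 °C.
Change = 2.7877 − 2.8775 = -0.09 °C.

-0.09 °C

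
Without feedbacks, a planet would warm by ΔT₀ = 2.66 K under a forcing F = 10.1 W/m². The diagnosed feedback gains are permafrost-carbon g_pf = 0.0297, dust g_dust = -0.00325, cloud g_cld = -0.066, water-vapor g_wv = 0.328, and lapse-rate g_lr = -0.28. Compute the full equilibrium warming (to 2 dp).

2.68 K

Total gain g = 0.0297 − 0.00325 − 0.066 + 0.328 − 0.28 = 0.00845.
Amplification A = 1/(1 − 0.00845) = 1.009.
ΔT = 2.66 × 1.009 = 2.68 K.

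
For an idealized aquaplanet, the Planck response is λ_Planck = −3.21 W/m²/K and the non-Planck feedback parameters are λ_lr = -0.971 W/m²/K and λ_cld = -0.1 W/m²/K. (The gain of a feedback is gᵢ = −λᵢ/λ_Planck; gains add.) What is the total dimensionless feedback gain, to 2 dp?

-0.33

Convert to gains: g_lr = -0.971/3.21 = -0.3025; g_cld = -0.1/3.21 = -0.03115.
Total gain g = -0.33365.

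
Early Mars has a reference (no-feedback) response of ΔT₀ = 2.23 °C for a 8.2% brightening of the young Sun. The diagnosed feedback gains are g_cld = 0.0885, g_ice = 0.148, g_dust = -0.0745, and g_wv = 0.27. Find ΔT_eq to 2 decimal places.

3.93 °C

Total gain g = 0.0885 + 0.148 − 0.0745 + 0.27 = 0.432.
Amplification A = 1/(1 − 0.432) = 1.761.
ΔT = 2.23 × 1.761 = 3.93 °C.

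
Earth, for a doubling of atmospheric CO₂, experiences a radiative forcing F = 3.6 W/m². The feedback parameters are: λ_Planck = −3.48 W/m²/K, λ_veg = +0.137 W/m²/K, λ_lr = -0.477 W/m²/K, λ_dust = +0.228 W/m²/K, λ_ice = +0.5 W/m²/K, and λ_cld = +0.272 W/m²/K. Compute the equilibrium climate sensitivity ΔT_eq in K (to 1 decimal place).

1.3 K

Net feedback parameter λ = (−3.48) + (+0.137) + (-0.477) + (+0.228) + (+0.5) + (+0.272) = -2.82 W/m²/K.
ΔT = −F/λ = −3.6/(-2.82) = 1.3 K.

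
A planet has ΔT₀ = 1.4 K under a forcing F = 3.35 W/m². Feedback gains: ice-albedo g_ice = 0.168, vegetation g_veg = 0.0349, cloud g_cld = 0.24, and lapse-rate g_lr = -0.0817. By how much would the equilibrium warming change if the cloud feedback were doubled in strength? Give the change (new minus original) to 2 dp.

1.32 K

Original: g = 0.3612, ΔT = 1.4/(1−0.3612) = 2.1916 K.
With doubled cloud: g' = 0.6012, ΔT' = 1.4/(1−0.6012) = 3.5105 K.
Change = 3.5105 − 2.1916 = 1.32 K.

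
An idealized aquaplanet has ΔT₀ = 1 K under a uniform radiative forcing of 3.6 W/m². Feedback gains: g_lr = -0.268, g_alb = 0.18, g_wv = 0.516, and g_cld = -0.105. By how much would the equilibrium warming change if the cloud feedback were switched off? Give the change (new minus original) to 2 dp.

0.27 K

Original: g = 0.323, ΔT = 1/(1−0.323) = 1.4771 K.
Without cloud: g' = 0.428, ΔT' = 1/(1−0.428) = 1.7483 K.
Change = 1.7483 − 1.4771 = 0.27 K.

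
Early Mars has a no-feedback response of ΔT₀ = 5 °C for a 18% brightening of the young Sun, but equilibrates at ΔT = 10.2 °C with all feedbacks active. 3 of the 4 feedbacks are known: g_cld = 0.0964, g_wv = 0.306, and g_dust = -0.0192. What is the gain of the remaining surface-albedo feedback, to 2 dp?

0.13

Amplification A = ΔT/ΔT₀ = 10.2/5 = 2.04.
Total gain g = 1 − 1/A = 1 − 1/2.04 = 0.5098.
Known gains sum to 0.0964 + 0.306 − 0.0192 = 0.3832.
g_alb = 0.5098 − 0.3832 = 0.13.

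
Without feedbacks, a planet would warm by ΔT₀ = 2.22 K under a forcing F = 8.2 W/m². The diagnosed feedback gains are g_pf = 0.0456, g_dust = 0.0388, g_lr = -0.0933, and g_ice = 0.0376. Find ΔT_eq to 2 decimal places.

2.29 K

Total gain g = 0.0456 + 0.0388 − 0.0933 + 0.0376 = 0.0287.
Amplification A = 1/(1 − 0.0287) = 1.03.
ΔT = 2.22 × 1.03 = 2.29 K.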